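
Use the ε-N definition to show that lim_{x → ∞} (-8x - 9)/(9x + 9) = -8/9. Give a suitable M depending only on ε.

M = (1/9)/ε

Let ε > 0 be given. We seek M > 0 such that x > M implies |(-8x - 9)/(9x + 9) + 8/9| < ε.
(-8x - 9)/(9x + 9) + 8/9 = (9(-8x - 9) − (-8)(9x + 9)) / (9(9x + 9)) = -9/(9(9x + 9)).
For x > 0 we have 9x + 9 > 9x, so |(-8x - 9)/(9x + 9) + 8/9| = 9/(9(9x + 9)) < 9/(9·9x) = (1/9)/x.
Thus |(-8x - 9)/(9x + 9) + 8/9| < ε whenever x > (1/9)/ε.
Take M = (1/9)/ε. If x > M then |(-8x - 9)/(9x + 9) + 8/9| < (1/9)/x < ε.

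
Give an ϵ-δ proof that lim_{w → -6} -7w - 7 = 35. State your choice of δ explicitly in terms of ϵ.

δ = ϵ/7

Let ϵ > 0. We need δ > 0 so that 0 < |w + 6| < δ implies |(-7w - 7) − 35| < ϵ.
|(-7w - 7) − 35| = |-7w - 42| = 7|w + 6|.
Thus it suffices that |w + 6| < ϵ/7.
Choosing δ = ϵ/7 gives |(-7w - 7) − 35| = 7|w + 6| < ϵ whenever |w + 6| < δ.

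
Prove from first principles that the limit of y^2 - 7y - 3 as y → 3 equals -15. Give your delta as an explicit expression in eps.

Let eps > 0 be given. We want delta > 0 such that 0 < |y − 3| < delta implies |(y^2 - 7y - 3) + 15| < eps.
(y^2 - 7y - 3) + 15 = y^2 - 7y + 12 = (y − 3)(y - 4).
So |(y^2 - 7y - 3) + 15| = |y − 3|·|y - 4|.
Assume first that |y − 3| < 1, so |y| < 4. Then |y - 4| ≤ 4 + 4 = 8.
Hence |(y^2 - 7y - 3) + 15| ≤ 8|y − 3| < eps provided |y − 3| < eps/8.
Take delta = min(1, eps/8). Then 0 < |y − 3| < delta gives both |y − 3| < 1 and |y − 3| < eps/8, so |(y^2 - 7y - 3) + 15| < eps.

delta = min(1, eps/8)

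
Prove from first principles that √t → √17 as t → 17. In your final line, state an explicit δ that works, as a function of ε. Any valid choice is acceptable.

δ = min(17, √17·ε)

Suppose ε > 0. We want δ > 0 such that 0 < |t − 17| < δ implies |√t − √17| < ε.
Rationalise: √t − √17 = (t − 17)/(√t + √17), so |√t − √17| = |t − 17|/(√t + √17).
Restrict δ ≤ 17 so that |t − 17| < 17 forces t > 0, and then √t + √17 > √17.
Hence |√t − √17| < |t − 17|/√17, which is < ε once |t − 17| < √17·ε.
Take δ = min(17, √17·ε). If 0 < |t − 17| < δ then t > 0 and |√t − √17| < |t − 17|/√17 < ε.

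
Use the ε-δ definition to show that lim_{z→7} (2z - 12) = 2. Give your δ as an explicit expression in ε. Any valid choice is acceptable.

δ = ε/2

Suppose ε > 0. We need δ > 0 so that 0 < |z − 7| < δ implies |(2z - 12) − 2| < ε.
Since (2z - 12) − 2 = 2(z − 7), we have |(2z - 12) − 2| = 2|z − 7|.
Thus it suffices that |z − 7| < ε/2.
Choosing δ = ε/2 gives |(2z - 12) − 2| = 2|z − 7| < ε whenever |z − 7| < δ.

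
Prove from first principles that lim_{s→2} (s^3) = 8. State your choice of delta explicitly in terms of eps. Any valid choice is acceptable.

Let eps > 0 be given. We seek delta > 0 with 0 < |s − 2| < delta ⇒ |s^3 − 8| < eps.
Factor: s^3 − 8 = (s − 2)(s^2 + 2s + 4), so |s^3 − 8| = |s − 2|·|s^2 + 2s + 4|.
Impose delta ≤ 1 so that |s| < 3; then |s^2 + 2s + 4| ≤ 19.
Hence |s^3 − 8| ≤ 19|s − 2|, which is < eps once |s − 2| < eps/19.
Take delta = min(1, eps/19). If 0 < |s − 2| < delta then both bounds hold and |s^3 − 8| ≤ 19|s − 2| < 19·(eps/19) = eps.

delta = min(1, eps/19)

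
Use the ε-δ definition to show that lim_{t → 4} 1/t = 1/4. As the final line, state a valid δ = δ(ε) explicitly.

Let ε > 0. We seek δ > 0 such that 0 < |t − 4| < δ implies |1/t − (1/4)| < ε.
|1/t − (1/4)| = |4 − t|/(4·|t|) = |t − 4|/(4|t|).
Restrict δ ≤ 2. Then |t − 4| < 2 gives |t| > 2, so 4|t| > 8.
Then |1/t − (1/4)| < |t − 4|/8, which is < ε when |t − 4| < 8ε.
Take δ = min(2, 8ε). Then 0 < |t − 4| < δ gives both |t − 4| < 2 and |t − 4| < 8ε, so |1/t − (1/4)| < ε.

δ = min(2, 8ε)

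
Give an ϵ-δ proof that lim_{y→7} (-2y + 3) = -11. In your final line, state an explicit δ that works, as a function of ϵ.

Suppose ϵ > 0. We need δ > 0 so that 0 < |y − 7| < δ implies |(-2y + 3) + 11| < ϵ.
|(-2y + 3) + 11| = |-2y + 14| = 2|y − 7|.
Thus it suffices that |y − 7| < ϵ/2.
Take δ = ϵ/2. If 0 < |y − 7| < δ then |(-2y + 3) + 11| = 2|y − 7| < 2·(ϵ/2) = ϵ.

δ = ϵ/2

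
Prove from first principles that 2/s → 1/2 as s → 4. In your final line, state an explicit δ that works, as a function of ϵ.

δ = min(2, 4ϵ)

Let ϵ > 0. We seek δ > 0 such that 0 < |s − 4| < δ implies |2/s − (1/2)| < ϵ.
|2/s − (1/2)| = 2·|4 − s|/(4·|s|) = 2|s − 4|/(4|s|).
Restrict δ ≤ 2. Then |s − 4| < 2 gives |s| > 2, so 4|s| > 8.
Then |2/s − (1/2)| < 2|s − 4|/8, which is < ϵ when |s − 4| < 4ϵ.
Take δ = min(2, 4ϵ). Then 0 < |s − 4| < δ gives both |s − 4| < 2 and |s − 4| < 4ϵ, so |2/s − (1/2)| < ϵ.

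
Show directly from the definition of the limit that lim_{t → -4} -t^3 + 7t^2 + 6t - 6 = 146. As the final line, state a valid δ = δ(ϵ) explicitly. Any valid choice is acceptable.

Fix ϵ > 0. We want δ > 0 such that 0 < |t + 4| < δ implies |(-t^3 + 7t^2 + 6t - 6) − 146| < ϵ.
(-t^3 + 7t^2 + 6t - 6) − 146 = -t^3 + 7t^2 + 6t - 152 = (t + 4)(-t^2 + 11t - 38).
So |(-t^3 + 7t^2 + 6t - 6) − 146| = |t + 4|·|-t^2 + 11t - 38|.
Assume first that |t + 4| < 2, so |t| < 6. Then |-t^2 + 11t - 38| ≤ 6^2 + 11·6 + 38 = 140.
Hence |(-t^3 + 7t^2 + 6t - 6) − 146| ≤ 140|t + 4| < ϵ provided |t + 4| < ϵ/140.
Take δ = min(2, ϵ/140). Then 0 < |t + 4| < δ gives both |t + 4| < 2 and |t + 4| < ϵ/140, so |(-t^3 + 7t^2 + 6t - 6) − 146| < ϵ.

δ = min(2, ϵ/140)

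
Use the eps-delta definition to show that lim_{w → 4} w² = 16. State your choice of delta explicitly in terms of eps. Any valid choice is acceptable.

Let eps > 0. We seek delta > 0 with 0 < |w − 4| < delta ⇒ |w² − 16| < eps.
Factor: w² − 16 = (w − 4)(w + 4), so |w² − 16| = |w − 4|·|w + 4|.
Restrict delta ≤ 1. Then |w − 4| < 1 gives |w| < 5, so by the triangle inequality |w + 4| ≤ 5 + 4 = 9.
Hence |w² − 16| ≤ 9|w − 4|, which is < eps once |w − 4| < eps/9.
Take delta = min(1, eps/9). If 0 < |w − 4| < delta then both bounds hold and |w² − 16| ≤ 9|w − 4| < 9·(eps/9) = eps.

delta = min(1, eps/9)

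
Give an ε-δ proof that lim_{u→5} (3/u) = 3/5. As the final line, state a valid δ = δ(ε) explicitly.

δ = min(5/2, (25/6)ε)

Let ε > 0 be given. We seek δ > 0 such that 0 < |u − 5| < δ implies |3/u − (3/5)| < ε.
|3/u − (3/5)| = 3·|5 − u|/(5·|u|) = 3|u − 5|/(5|u|).
Restrict δ ≤ 5/2. Then |u − 5| < 5/2 gives |u| > 5/2, so 5|u| > 25/2.
Then |3/u − (3/5)| < 3|u − 5|/(25/2), which is < ε when |u − 5| < (25/6)ε.
Take δ = min(5/2, (25/6)ε). Then 0 < |u − 5| < δ gives both |u − 5| < 5/2 and |u − 5| < (25/6)ε, so |3/u − (3/5)| < ε.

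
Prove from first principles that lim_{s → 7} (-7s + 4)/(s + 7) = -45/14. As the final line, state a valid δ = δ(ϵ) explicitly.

δ = min(7, (98/53)ϵ)

Let ϵ > 0. We want δ > 0 with 0 < |s − 7| < δ ⇒ |(-7s + 4)/(s + 7) + 45/14| < ϵ.
Combining over a common denominator, (-7s + 4)/(s + 7) + 45/14 = [(-7s + 4)·14 − (-45)·(s + 7)] / [14·(s + 7)] = -53(s − 7) / (14(s + 7)).
So |(-7s + 4)/(s + 7) + 45/14| = 53|s − 7| / (14·|s + 7|).
Restrict δ ≤ 7. Then |s − 7| < 7 gives |s + 7| = |(s − 7) + 14| ≥ 14 − 7 = 7.
Hence |(-7s + 4)/(s + 7) + 45/14| < 53|s − 7|/(14·7) = (53/98)|s − 7|, which is < ϵ once |s − 7| < (98/53)ϵ.
Take δ = min(7, (98/53)ϵ). Then 0 < |s − 7| < δ forces both bounds, so |(-7s + 4)/(s + 7) + 45/14| < ϵ.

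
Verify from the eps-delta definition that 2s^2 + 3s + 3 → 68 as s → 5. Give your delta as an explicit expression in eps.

Suppose eps > 0. We want delta > 0 such that 0 < |s − 5| < delta implies |(2s^2 + 3s + 3) − 68| < eps.
(2s^2 + 3s + 3) − 68 = 2s^2 + 3s - 65 = (s − 5)(2s + 13).
So |(2s^2 + 3s + 3) − 68| = |s − 5|·|2s + 13|.
Require delta ≤ 2. Then |s − 5| < 2 gives |s| < 7, and by the triangle inequality |2s + 13| ≤ 2·7 + 13 = 27.
Hence |(2s^2 + 3s + 3) − 68| ≤ 27|s − 5| < eps provided |s − 5| < eps/27.
Choosing delta = min(2, eps/27) ensures both conditions, hence |(2s^2 + 3s + 3) − 68| < eps.

delta = min(2, eps/27)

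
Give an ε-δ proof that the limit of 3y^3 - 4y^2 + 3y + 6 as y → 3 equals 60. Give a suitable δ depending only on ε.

δ = min(2, ε/118)

Suppose ε > 0. We want δ > 0 such that 0 < |y − 3| < δ implies |(3y^3 - 4y^2 + 3y + 6) − 60| < ε.
(3y^3 - 4y^2 + 3y + 6) − 60 = 3y^3 - 4y^2 + 3y - 54 = (y − 3)(3y^2 + 5y + 18).
So |(3y^3 - 4y^2 + 3y + 6) − 60| = |y − 3|·|3y^2 + 5y + 18|.
Assume first that |y − 3| < 2, so |y| < 5. Then |3y^2 + 5y + 18| ≤ 3·5^2 + 5·5 + 18 = 118.
Hence |(3y^3 - 4y^2 + 3y + 6) − 60| ≤ 118|y − 3| < ε provided |y − 3| < ε/118.
Take δ = min(2, ε/118). Then 0 < |y − 3| < δ gives both |y − 3| < 2 and |y − 3| < ε/118, so |(3y^3 - 4y^2 + 3y + 6) − 60| < ε.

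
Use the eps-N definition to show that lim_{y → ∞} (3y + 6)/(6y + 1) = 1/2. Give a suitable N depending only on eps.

Fix eps > 0. We seek N > 0 such that y > N implies |(3y + 6)/(6y + 1) − (1/2)| < eps.
(3y + 6)/(6y + 1) − (1/2) = (6(3y + 6) − 3(6y + 1)) / (6(6y + 1)) = 33/(6(6y + 1)).
For y > 0 we have 6y + 1 > 6y, so |(3y + 6)/(6y + 1) − (1/2)| = 33/(6(6y + 1)) < 33/(6·6y) = (11/12)/y.
Thus |(3y + 6)/(6y + 1) − (1/2)| < eps whenever y > (11/12)/eps.
Take N = (11/12)/eps. If y > N then |(3y + 6)/(6y + 1) − (1/2)| < (11/12)/y < eps.

N = (11/12)/eps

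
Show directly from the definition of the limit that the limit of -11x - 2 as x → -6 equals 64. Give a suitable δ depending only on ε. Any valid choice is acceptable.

δ = ε/11

Fix ε > 0. We need δ > 0 so that 0 < |x + 6| < δ implies |(-11x - 2) − 64| < ε.
Since (-11x - 2) − 64 = -11(x + 6), we have |(-11x - 2) − 64| = 11|x + 6|.
So 11|x + 6| < ε exactly when |x + 6| < ε/11.
Choosing δ = ε/11 gives |(-11x - 2) − 64| = 11|x + 6| < ε whenever |x + 6| < δ.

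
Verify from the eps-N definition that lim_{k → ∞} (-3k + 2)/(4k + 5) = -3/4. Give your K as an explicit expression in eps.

K = (23/16)/eps

Let eps > 0. For k ≥ 1, |(-3k + 2)/(4k + 5) + 3/4| = |23|/(4(4k + 5)) = 23/(4(4k + 5)).
Since 4k + 5 ≥ 4k for k ≥ 1, this is ≤ 23/(4·4k) = (23/16)/k.
So |(-3k + 2)/(4k + 5) + 3/4| < eps whenever k > (23/16)/eps.
Take K = (23/16)/eps. If k > K then |(-3k + 2)/(4k + 5) + 3/4| ≤ (23/16)/k < eps.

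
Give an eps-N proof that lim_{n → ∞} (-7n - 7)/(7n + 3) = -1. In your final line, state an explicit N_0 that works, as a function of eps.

Let eps > 0 be given. For n ≥ 1, |(-7n - 7)/(7n + 3) + 1| = |-28|/(7(7n + 3)) = 28/(7(7n + 3)).
Since 7n + 3 ≥ 7n for n ≥ 1, this is ≤ 28/(7·7n) = (4/7)/n.
So |(-7n - 7)/(7n + 3) + 1| < eps whenever n > (4/7)/eps.
Take N_0 = (4/7)/eps. If n > N_0 then |(-7n - 7)/(7n + 3) + 1| ≤ (4/7)/n < eps.

N_0 = (4/7)/eps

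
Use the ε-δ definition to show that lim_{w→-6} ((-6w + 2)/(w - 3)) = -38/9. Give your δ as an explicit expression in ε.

δ = min(9/2, (81/32)ε)

Suppose ε > 0. We want δ > 0 with 0 < |w + 6| < δ ⇒ |(-6w + 2)/(w - 3) + 38/9| < ε.
Combining over a common denominator, (-6w + 2)/(w - 3) + 38/9 = [(-6w + 2)·(-9) − 38·(w - 3)] / [(-9)·(w - 3)] = 16(w + 6) / ((-9)(w - 3)).
So |(-6w + 2)/(w - 3) + 38/9| = 16|w + 6| / (9·|w − 3|).
Require δ ≤ 9/2, so |w − 3| ≥ |-9| − |w + 6| > 9 − 9/2 = 9/2.
Hence |(-6w + 2)/(w - 3) + 38/9| < 16|w + 6|/(9·(9/2)) = (32/81)|w + 6|, which is < ε once |w + 6| < (81/32)ε.
Take δ = min(9/2, (81/32)ε). Then 0 < |w + 6| < δ forces both bounds, so |(-6w + 2)/(w - 3) + 38/9| < ε.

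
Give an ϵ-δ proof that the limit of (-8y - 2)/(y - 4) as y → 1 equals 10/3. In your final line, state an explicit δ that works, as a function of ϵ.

δ = min(3/2, (9/68)ϵ)

Suppose ϵ > 0. We want δ > 0 with 0 < |y − 1| < δ ⇒ |(-8y - 2)/(y - 4) − (10/3)| < ϵ.
Combining over a common denominator, (-8y - 2)/(y - 4) − (10/3) = [(-8y - 2)·(-3) − (-10)·(y - 4)] / [(-3)·(y - 4)] = 34(y − 1) / ((-3)(y - 4)).
So |(-8y - 2)/(y - 4) − (10/3)| = 34|y − 1| / (3·|y − 4|).
Require δ ≤ 3/2, so |y − 4| ≥ |-3| − |y − 1| > 3 − 3/2 = 3/2.
Hence |(-8y - 2)/(y - 4) − (10/3)| < 34|y − 1|/(3·(3/2)) = (68/9)|y − 1|, which is < ϵ once |y − 1| < (9/68)ϵ.
Take δ = min(3/2, (9/68)ϵ). Then 0 < |y − 1| < δ forces both bounds, so |(-8y - 2)/(y - 4) − (10/3)| < ϵ.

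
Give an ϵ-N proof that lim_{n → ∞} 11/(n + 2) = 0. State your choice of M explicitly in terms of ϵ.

Fix ϵ > 0. For n ≥ 1, |11/(n + 2) − 0| = 11/(n + 2) ≤ 11/n.
We need 11/n < ϵ, i.e. n > 11/ϵ.
Take M = 11/ϵ. If n > M then |11/(n + 2)| ≤ 11/n < ϵ.

M = 11/ϵ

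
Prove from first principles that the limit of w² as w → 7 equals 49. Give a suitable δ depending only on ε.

Let ε > 0. We seek δ > 0 with 0 < |w − 7| < δ ⇒ |w² − 49| < ε.
Factor: w² − 49 = (w − 7)(w + 7), so |w² − 49| = |w − 7|·|w + 7|.
Impose δ ≤ 1 so that |w| < 8; then |w + 7| ≤ 15.
Hence |w² − 49| ≤ 15|w − 7|, which is < ε once |w − 7| < ε/15.
Take δ = min(1, ε/15). If 0 < |w − 7| < δ then both bounds hold and |w² − 49| ≤ 15|w − 7| < 15·(ε/15) = ε.

δ = min(1, ε/15)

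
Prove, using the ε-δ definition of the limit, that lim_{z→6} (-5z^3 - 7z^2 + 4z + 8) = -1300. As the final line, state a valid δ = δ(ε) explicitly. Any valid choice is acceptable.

Suppose ε > 0. We want δ > 0 such that 0 < |z − 6| < δ implies |(-5z^3 - 7z^2 + 4z + 8) + 1300| < ε.
(-5z^3 - 7z^2 + 4z + 8) + 1300 = -5z^3 - 7z^2 + 4z + 1308 = (z − 6)(-5z^2 - 37z - 218).
So |(-5z^3 - 7z^2 + 4z + 8) + 1300| = |z − 6|·|-5z^2 - 37z - 218|.
Assume first that |z − 6| < 1, so |z| < 7. Then |-5z^2 - 37z - 218| ≤ 5·7^2 + 37·7 + 218 = 722.
Hence |(-5z^3 - 7z^2 + 4z + 8) + 1300| ≤ 722|z − 6| < ε provided |z − 6| < ε/722.
Take δ = min(1, ε/722). Then 0 < |z − 6| < δ gives both |z − 6| < 1 and |z − 6| < ε/722, so |(-5z^3 - 7z^2 + 4z + 8) + 1300| < ε.

δ = min(1, ε/722)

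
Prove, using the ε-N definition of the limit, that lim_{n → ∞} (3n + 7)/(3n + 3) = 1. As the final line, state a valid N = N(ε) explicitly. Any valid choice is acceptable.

N = (4/3)/ε

Suppose ε > 0. For n ≥ 1, |(3n + 7)/(3n + 3) − 1| = |12|/(3(3n + 3)) = 12/(3(3n + 3)).
Since 3n + 3 ≥ 3n for n ≥ 1, this is ≤ 12/(3·3n) = (4/3)/n.
So |(3n + 7)/(3n + 3) − 1| < ε whenever n > (4/3)/ε.
Take N = (4/3)/ε. If n > N then |(3n + 7)/(3n + 3) − 1| ≤ (4/3)/n < ε.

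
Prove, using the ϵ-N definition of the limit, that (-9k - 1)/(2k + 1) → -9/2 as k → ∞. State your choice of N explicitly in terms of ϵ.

Suppose ϵ > 0. For k ≥ 1, |(-9k - 1)/(2k + 1) + 9/2| = |7|/(2(2k + 1)) = 7/(2(2k + 1)).
Since 2k + 1 ≥ 2k for k ≥ 1, this is ≤ 7/(2·2k) = (7/4)/k.
So |(-9k - 1)/(2k + 1) + 9/2| < ϵ whenever k > (7/4)/ϵ.
Take N = (7/4)/ϵ. If k > N then |(-9k - 1)/(2k + 1) + 9/2| ≤ (7/4)/k < ϵ.

N = (7/4)/ϵ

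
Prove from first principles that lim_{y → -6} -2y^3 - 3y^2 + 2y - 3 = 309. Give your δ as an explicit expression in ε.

Let ε > 0. We want δ > 0 such that 0 < |y + 6| < δ implies |(-2y^3 - 3y^2 + 2y - 3) − 309| < ε.
(-2y^3 - 3y^2 + 2y - 3) − 309 = -2y^3 - 3y^2 + 2y - 312 = (y + 6)(-2y^2 + 9y - 52).
So |(-2y^3 - 3y^2 + 2y - 3) − 309| = |y + 6|·|-2y^2 + 9y - 52|.
Assume first that |y + 6| < 2, so |y| < 8. Then |-2y^2 + 9y - 52| ≤ 2·8^2 + 9·8 + 52 = 252.
Hence |(-2y^3 - 3y^2 + 2y - 3) − 309| ≤ 252|y + 6| < ε provided |y + 6| < ε/252.
Choosing δ = min(2, ε/252) ensures both conditions, hence |(-2y^3 - 3y^2 + 2y - 3) − 309| < ε.

δ = min(2, ε/252)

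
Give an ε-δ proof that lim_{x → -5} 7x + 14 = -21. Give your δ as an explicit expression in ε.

δ = ε/7

Suppose ε > 0. We need δ > 0 so that 0 < |x + 5| < δ implies |(7x + 14) + 21| < ε.
|(7x + 14) + 21| = |7x + 35| = 7|x + 5|.
Thus it suffices that |x + 5| < ε/7.
Choosing δ = ε/7 gives |(7x + 14) + 21| = 7|x + 5| < ε whenever |x + 5| < δ.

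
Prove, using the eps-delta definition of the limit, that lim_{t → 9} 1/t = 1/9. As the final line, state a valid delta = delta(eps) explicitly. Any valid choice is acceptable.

Suppose eps > 0. We seek delta > 0 such that 0 < |t − 9| < delta implies |1/t − (1/9)| < eps.
|1/t − (1/9)| = |9 − t|/(9·|t|) = |t − 9|/(9|t|).
Restrict delta ≤ 9/2. Then |t − 9| < 9/2 gives |t| > 9/2, so 9|t| > 81/2.
Then |1/t − (1/9)| < |t − 9|/(81/2), which is < eps when |t − 9| < (81/2)eps.
Take delta = min(9/2, (81/2)eps). Then 0 < |t − 9| < delta gives both |t − 9| < 9/2 and |t − 9| < (81/2)eps, so |1/t − (1/9)| < eps.

delta = min(9/2, (81/2)eps)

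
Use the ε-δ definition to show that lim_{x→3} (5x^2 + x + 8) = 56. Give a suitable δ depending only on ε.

Suppose ε > 0. We want δ > 0 such that 0 < |x − 3| < δ implies |(5x^2 + x + 8) − 56| < ε.
(5x^2 + x + 8) − 56 = 5x^2 + x - 48 = (x − 3)(5x + 16).
So |(5x^2 + x + 8) − 56| = |x − 3|·|5x + 16|.
Require δ ≤ 1. Then |x − 3| < 1 gives |x| < 4, and by the triangle inequality |5x + 16| ≤ 5·4 + 16 = 36.
Hence |(5x^2 + x + 8) − 56| ≤ 36|x − 3| < ε provided |x − 3| < ε/36.
Choosing δ = min(1, ε/36) ensures both conditions, hence |(5x^2 + x + 8) − 56| < ε.

δ = min(1, ε/36)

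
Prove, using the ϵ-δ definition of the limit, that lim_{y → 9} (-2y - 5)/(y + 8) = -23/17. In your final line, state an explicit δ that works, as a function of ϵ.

δ = min(17/2, (289/22)ϵ)

Fix ϵ > 0. We want δ > 0 with 0 < |y − 9| < δ ⇒ |(-2y - 5)/(y + 8) + 23/17| < ϵ.
Combining over a common denominator, (-2y - 5)/(y + 8) + 23/17 = [(-2y - 5)·17 − (-23)·(y + 8)] / [17·(y + 8)] = -11(y − 9) / (17(y + 8)).
So |(-2y - 5)/(y + 8) + 23/17| = 11|y − 9| / (17·|y + 8|).
Restrict δ ≤ 17/2. Then |y − 9| < 17/2 gives |y + 8| = |(y − 9) + 17| ≥ 17 − 17/2 = 17/2.
Hence |(-2y - 5)/(y + 8) + 23/17| < 11|y − 9|/(17·(17/2)) = (22/289)|y − 9|, which is < ϵ once |y − 9| < (289/22)ϵ.
Take δ = min(17/2, (289/22)ϵ). Then 0 < |y − 9| < δ forces both bounds, so |(-2y - 5)/(y + 8) + 23/17| < ϵ.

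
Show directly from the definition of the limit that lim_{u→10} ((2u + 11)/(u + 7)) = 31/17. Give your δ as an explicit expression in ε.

Let ε > 0. We want δ > 0 with 0 < |u − 10| < δ ⇒ |(2u + 11)/(u + 7) − (31/17)| < ε.
Combining over a common denominator, (2u + 11)/(u + 7) − (31/17) = [(2u + 11)·17 − 31·(u + 7)] / [17·(u + 7)] = 3(u − 10) / (17(u + 7)).
So |(2u + 11)/(u + 7) − (31/17)| = 3|u − 10| / (17·|u + 7|).
Require δ ≤ 17/2, so |u + 7| ≥ |17| − |u − 10| > 17 − 17/2 = 17/2.
Hence |(2u + 11)/(u + 7) − (31/17)| < 3|u − 10|/(17·(17/2)) = (6/289)|u − 10|, which is < ε once |u − 10| < (289/6)ε.
Take δ = min(17/2, (289/6)ε). Then 0 < |u − 10| < δ forces both bounds, so |(2u + 11)/(u + 7) − (31/17)| < ε.

δ = min(17/2, (289/6)ε)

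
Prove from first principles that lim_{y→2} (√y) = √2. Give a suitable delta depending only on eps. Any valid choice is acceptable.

Let eps > 0 be given. We want delta > 0 such that 0 < |y − 2| < delta implies |√y − √2| < eps.
Multiplying by the conjugate, |√y − √2| = |y − 2|/(√y + √2).
Restrict delta ≤ 2 so that |y − 2| < 2 forces y > 0, and then √y + √2 > √2.
Hence |√y − √2| < |y − 2|/√2, which is < eps once |y − 2| < √2·eps.
Take delta = min(2, √2·eps). If 0 < |y − 2| < delta then y > 0 and |√y − √2| < |y − 2|/√2 < eps.

delta = min(2, √2·eps)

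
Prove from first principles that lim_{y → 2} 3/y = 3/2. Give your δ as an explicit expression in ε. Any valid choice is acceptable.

δ = min(1, (2/3)ε)

Let ε > 0 be given. We seek δ > 0 such that 0 < |y − 2| < δ implies |3/y − (3/2)| < ε.
|3/y − (3/2)| = 3·|2 − y|/(2·|y|) = 3|y − 2|/(2|y|).
Require δ ≤ 1 so that |y| > 2 − 1 = 1, hence 2|y| > 2.
Then |3/y − (3/2)| < 3|y − 2|/2, which is < ε when |y − 2| < (2/3)ε.
Take δ = min(1, (2/3)ε). Then 0 < |y − 2| < δ gives both |y − 2| < 1 and |y − 2| < (2/3)ε, so |3/y − (3/2)| < ε.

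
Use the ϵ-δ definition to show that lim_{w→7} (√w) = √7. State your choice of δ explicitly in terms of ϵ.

Let ϵ > 0. We want δ > 0 such that 0 < |w − 7| < δ implies |√w − √7| < ϵ.
Rationalise: √w − √7 = (w − 7)/(√w + √7), so |√w − √7| = |w − 7|/(√w + √7).
Restrict δ ≤ 7 so that |w − 7| < 7 forces w > 0, and then √w + √7 > √7.
Hence |√w − √7| < |w − 7|/√7, which is < ϵ once |w − 7| < √7·ϵ.
Take δ = min(7, √7·ϵ). If 0 < |w − 7| < δ then w > 0 and |√w − √7| < |w − 7|/√7 < ϵ.

δ = min(7, √7·ϵ)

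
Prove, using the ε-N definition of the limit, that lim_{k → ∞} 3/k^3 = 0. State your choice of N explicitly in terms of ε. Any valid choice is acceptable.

N = (3/ε)^{1/3}

Suppose ε > 0. For k ≥ 1, |3/k^3 − 0| = 3/k^3.
3/k^3 < ε ⇔ k^3 > 3/ε ⇔ k > (3/ε)^{1/3}.
Take N = (3/ε)^{1/3}. Then k > N implies 3/k^3 < ε.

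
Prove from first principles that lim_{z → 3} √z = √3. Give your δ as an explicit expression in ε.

δ = min(3, √3·ε)

Suppose ε > 0. We want δ > 0 such that 0 < |z − 3| < δ implies |√z − √3| < ε.
Multiplying by the conjugate, |√z − √3| = |z − 3|/(√z + √3).
Restrict δ ≤ 3 so that |z − 3| < 3 forces z > 0, and then √z + √3 > √3.
Hence |√z − √3| < |z − 3|/√3, which is < ε once |z − 3| < √3·ε.
Take δ = min(3, √3·ε). If 0 < |z − 3| < δ then z > 0 and |√z − √3| < |z − 3|/√3 < ε.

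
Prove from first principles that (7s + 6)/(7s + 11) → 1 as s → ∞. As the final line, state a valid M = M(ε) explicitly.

M = (5/7)/ε

Fix ε > 0. We seek M > 0 such that s > M implies |(7s + 6)/(7s + 11) − 1| < ε.
(7s + 6)/(7s + 11) − 1 = (7(7s + 6) − 7(7s + 11)) / (7(7s + 11)) = -35/(7(7s + 11)).
For s > 0 we have 7s + 11 > 7s, so |(7s + 6)/(7s + 11) − 1| = 35/(7(7s + 11)) < 35/(7·7s) = (5/7)/s.
Thus |(7s + 6)/(7s + 11) − 1| < ε whenever s > (5/7)/ε.
Take M = (5/7)/ε. If s > M then |(7s + 6)/(7s + 11) − 1| < (5/7)/s < ε.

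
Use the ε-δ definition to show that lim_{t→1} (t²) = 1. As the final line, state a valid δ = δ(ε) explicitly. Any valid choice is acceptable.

Let ε > 0. We seek δ > 0 with 0 < |t − 1| < δ ⇒ |t² − 1| < ε.
Factor: t² − 1 = (t − 1)(t + 1), so |t² − 1| = |t − 1|·|t + 1|.
Restrict δ ≤ 1. Then |t − 1| < 1 gives |t| < 2, so by the triangle inequality |t + 1| ≤ 2 + 1 = 3.
Hence |t² − 1| ≤ 3|t − 1|, which is < ε once |t − 1| < ε/3.
Take δ = min(1, ε/3). If 0 < |t − 1| < δ then both bounds hold and |t² − 1| ≤ 3|t − 1| < 3·(ε/3) = ε.

δ = min(1, ε/3)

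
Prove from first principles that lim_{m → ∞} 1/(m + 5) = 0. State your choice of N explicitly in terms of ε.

Let ε > 0. For m ≥ 1, |1/(m + 5) − 0| = 1/(m + 5) ≤ 1/m.
We need 1/m < ε, i.e. m > 1/ε.
Take N = 1/ε. If m > N then |1/(m + 5)| ≤ 1/m < ε.

N = 1/ε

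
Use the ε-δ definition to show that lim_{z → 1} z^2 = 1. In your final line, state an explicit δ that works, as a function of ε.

δ = min(1, ε/3)

Fix ε > 0. We seek δ > 0 with 0 < |z − 1| < δ ⇒ |z^2 − 1| < ε.
Factor: z^2 − 1 = (z − 1)(z + 1), so |z^2 − 1| = |z − 1|·|z + 1|.
Restrict δ ≤ 1. Then |z − 1| < 1 gives |z| < 2, so by the triangle inequality |z + 1| ≤ 2 + 1 = 3.
Hence |z^2 − 1| ≤ 3|z − 1|, which is < ε once |z − 1| < ε/3.
Take δ = min(1, ε/3). If 0 < |z − 1| < δ then both bounds hold and |z^2 − 1| ≤ 3|z − 1| < 3·(ε/3) = ε.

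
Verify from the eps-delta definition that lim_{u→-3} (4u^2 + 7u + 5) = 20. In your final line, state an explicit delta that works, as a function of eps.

Let eps > 0. We want delta > 0 such that 0 < |u + 3| < delta implies |(4u^2 + 7u + 5) − 20| < eps.
(4u^2 + 7u + 5) − 20 = 4u^2 + 7u - 15 = (u + 3)(4u - 5).
So |(4u^2 + 7u + 5) − 20| = |u + 3|·|4u - 5|.
Assume first that |u + 3| < 2, so |u| < 5. Then |4u - 5| ≤ 4·5 + 5 = 25.
Hence |(4u^2 + 7u + 5) − 20| ≤ 25|u + 3| < eps provided |u + 3| < eps/25.
Take delta = min(2, eps/25). Then 0 < |u + 3| < delta gives both |u + 3| < 2 and |u + 3| < eps/25, so |(4u^2 + 7u + 5) − 20| < eps.

delta = min(2, eps/25)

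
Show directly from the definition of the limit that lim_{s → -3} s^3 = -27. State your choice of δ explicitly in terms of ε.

Let ε > 0. We seek δ > 0 with 0 < |s + 3| < δ ⇒ |s^3 + 27| < ε.
Factor: s^3 + 27 = (s + 3)(s^2 - 3s + 9), so |s^3 + 27| = |s + 3|·|s^2 - 3s + 9|.
Restrict δ ≤ 1. Then |s + 3| < 1 gives |s| < 4, so by the triangle inequality |s^2 - 3s + 9| ≤ 4^2 + 3·4 + 9 = 37.
Hence |s^3 + 27| ≤ 37|s + 3|, which is < ε once |s + 3| < ε/37.
Take δ = min(1, ε/37). If 0 < |s + 3| < δ then both bounds hold and |s^3 + 27| ≤ 37|s + 3| < 37·(ε/37) = ε.

δ = min(1, ε/37)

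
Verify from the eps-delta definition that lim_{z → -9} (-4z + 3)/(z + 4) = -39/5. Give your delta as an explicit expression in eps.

Fix eps > 0. We want delta > 0 with 0 < |z + 9| < delta ⇒ |(-4z + 3)/(z + 4) + 39/5| < eps.
Combining over a common denominator, (-4z + 3)/(z + 4) + 39/5 = [(-4z + 3)·(-5) − 39·(z + 4)] / [(-5)·(z + 4)] = -19(z + 9) / ((-5)(z + 4)).
So |(-4z + 3)/(z + 4) + 39/5| = 19|z + 9| / (5·|z + 4|).
Require delta ≤ 5/2, so |z + 4| ≥ |-5| − |z + 9| > 5 − 5/2 = 5/2.
Hence |(-4z + 3)/(z + 4) + 39/5| < 19|z + 9|/(5·(5/2)) = (38/25)|z + 9|, which is < eps once |z + 9| < (25/38)eps.
Take delta = min(5/2, (25/38)eps). Then 0 < |z + 9| < delta forces both bounds, so |(-4z + 3)/(z + 4) + 39/5| < eps.

delta = min(5/2, (25/38)eps)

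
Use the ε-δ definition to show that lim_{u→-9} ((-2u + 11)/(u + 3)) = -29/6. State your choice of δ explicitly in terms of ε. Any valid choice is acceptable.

δ = min(3, (18/17)ε)

Fix ε > 0. We want δ > 0 with 0 < |u + 9| < δ ⇒ |(-2u + 11)/(u + 3) + 29/6| < ε.
Combining over a common denominator, (-2u + 11)/(u + 3) + 29/6 = [(-2u + 11)·(-6) − 29·(u + 3)] / [(-6)·(u + 3)] = -17(u + 9) / ((-6)(u + 3)).
So |(-2u + 11)/(u + 3) + 29/6| = 17|u + 9| / (6·|u + 3|).
Require δ ≤ 3, so |u + 3| ≥ |-6| − |u + 9| > 6 − 3 = 3.
Hence |(-2u + 11)/(u + 3) + 29/6| < 17|u + 9|/(6·3) = (17/18)|u + 9|, which is < ε once |u + 9| < (18/17)ε.
Take δ = min(3, (18/17)ε). Then 0 < |u + 9| < δ forces both bounds, so |(-2u + 11)/(u + 3) + 29/6| < ε.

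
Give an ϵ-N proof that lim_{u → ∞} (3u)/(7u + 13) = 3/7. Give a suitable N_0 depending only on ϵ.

Suppose ϵ > 0. We seek N_0 > 0 such that u > N_0 implies |(3u)/(7u + 13) − (3/7)| < ϵ.
(3u)/(7u + 13) − (3/7) = (7(3u) − 3(7u + 13)) / (7(7u + 13)) = -39/(7(7u + 13)).
For u > 0 we have 7u + 13 > 7u, so |(3u)/(7u + 13) − (3/7)| = 39/(7(7u + 13)) < 39/(7·7u) = (39/49)/u.
Thus |(3u)/(7u + 13) − (3/7)| < ϵ whenever u > (39/49)/ϵ.
Take N_0 = (39/49)/ϵ. If u > N_0 then |(3u)/(7u + 13) − (3/7)| < (39/49)/u < ϵ.

N_0 = (39/49)/ϵ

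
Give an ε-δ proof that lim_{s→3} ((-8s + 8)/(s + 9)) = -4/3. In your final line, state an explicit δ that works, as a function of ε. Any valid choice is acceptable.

δ = min(6, (9/10)ε)

Suppose ε > 0. We want δ > 0 with 0 < |s − 3| < δ ⇒ |(-8s + 8)/(s + 9) + 4/3| < ε.
Combining over a common denominator, (-8s + 8)/(s + 9) + 4/3 = [(-8s + 8)·12 − (-16)·(s + 9)] / [12·(s + 9)] = -80(s − 3) / (12(s + 9)).
So |(-8s + 8)/(s + 9) + 4/3| = 80|s − 3| / (12·|s + 9|).
Require δ ≤ 6, so |s + 9| ≥ |12| − |s − 3| > 12 − 6 = 6.
Hence |(-8s + 8)/(s + 9) + 4/3| < 80|s − 3|/(12·6) = (10/9)|s − 3|, which is < ε once |s − 3| < (9/10)ε.
Take δ = min(6, (9/10)ε). Then 0 < |s − 3| < δ forces both bounds, so |(-8s + 8)/(s + 9) + 4/3| < ε.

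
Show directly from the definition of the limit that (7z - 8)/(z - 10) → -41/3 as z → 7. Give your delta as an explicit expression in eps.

Fix eps > 0. We want delta > 0 with 0 < |z − 7| < delta ⇒ |(7z - 8)/(z - 10) + 41/3| < eps.
Combining over a common denominator, (7z - 8)/(z - 10) + 41/3 = [(7z - 8)·(-3) − 41·(z - 10)] / [(-3)·(z - 10)] = -62(z − 7) / ((-3)(z - 10)).
So |(7z - 8)/(z - 10) + 41/3| = 62|z − 7| / (3·|z − 10|).
Require delta ≤ 3/2, so |z − 10| ≥ |-3| − |z − 7| > 3 − 3/2 = 3/2.
Hence |(7z - 8)/(z - 10) + 41/3| < 62|z − 7|/(3·(3/2)) = (124/9)|z − 7|, which is < eps once |z − 7| < (9/124)eps.
Take delta = min(3/2, (9/124)eps). Then 0 < |z − 7| < delta forces both bounds, so |(7z - 8)/(z - 10) + 41/3| < eps.

delta = min(3/2, (9/124)eps)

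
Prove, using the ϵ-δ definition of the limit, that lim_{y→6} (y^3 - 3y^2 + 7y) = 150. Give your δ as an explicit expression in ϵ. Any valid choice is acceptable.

Let ϵ > 0. We want δ > 0 such that 0 < |y − 6| < δ implies |(y^3 - 3y^2 + 7y) − 150| < ϵ.
(y^3 - 3y^2 + 7y) − 150 = y^3 - 3y^2 + 7y - 150 = (y − 6)(y^2 + 3y + 25).
So |(y^3 - 3y^2 + 7y) − 150| = |y − 6|·|y^2 + 3y + 25|.
Require δ ≤ 1. Then |y − 6| < 1 gives |y| < 7, and by the triangle inequality |y^2 + 3y + 25| ≤ 7^2 + 3·7 + 25 = 95.
Hence |(y^3 - 3y^2 + 7y) − 150| ≤ 95|y − 6| < ϵ provided |y − 6| < ϵ/95.
Take δ = min(1, ϵ/95). Then 0 < |y − 6| < δ gives both |y − 6| < 1 and |y − 6| < ϵ/95, so |(y^3 - 3y^2 + 7y) − 150| < ϵ.

δ = min(1, ϵ/95)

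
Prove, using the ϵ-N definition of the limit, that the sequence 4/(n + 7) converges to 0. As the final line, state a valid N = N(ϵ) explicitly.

N = 4/ϵ

Let ϵ > 0 be given. For n ≥ 1, |4/(n + 7) − 0| = 4/(n + 7) ≤ 4/n.
We need 4/n < ϵ, i.e. n > 4/ϵ.
Take N = 4/ϵ. If n > N then |4/(n + 7)| ≤ 4/n < ϵ.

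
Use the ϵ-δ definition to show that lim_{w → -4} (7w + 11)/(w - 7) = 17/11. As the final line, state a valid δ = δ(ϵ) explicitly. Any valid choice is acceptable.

Let ϵ > 0. We want δ > 0 with 0 < |w + 4| < δ ⇒ |(7w + 11)/(w - 7) − (17/11)| < ϵ.
Combining over a common denominator, (7w + 11)/(w - 7) − (17/11) = [(7w + 11)·(-11) − (-17)·(w - 7)] / [(-11)·(w - 7)] = -60(w + 4) / ((-11)(w - 7)).
So |(7w + 11)/(w - 7) − (17/11)| = 60|w + 4| / (11·|w − 7|).
Restrict δ ≤ 11/2. Then |w + 4| < 11/2 gives |w − 7| = |(w + 4) + (-11)| ≥ 11 − 11/2 = 11/2.
Hence |(7w + 11)/(w - 7) − (17/11)| < 60|w + 4|/(11·(11/2)) = (120/121)|w + 4|, which is < ϵ once |w + 4| < (121/120)ϵ.
Take δ = min(11/2, (121/120)ϵ). Then 0 < |w + 4| < δ forces both bounds, so |(7w + 11)/(w - 7) − (17/11)| < ϵ.

δ = min(11/2, (121/120)ϵ)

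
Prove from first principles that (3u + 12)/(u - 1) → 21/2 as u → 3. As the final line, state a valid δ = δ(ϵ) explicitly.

Suppose ϵ > 0. We want δ > 0 with 0 < |u − 3| < δ ⇒ |(3u + 12)/(u - 1) − (21/2)| < ϵ.
Combining over a common denominator, (3u + 12)/(u - 1) − (21/2) = [(3u + 12)·2 − 21·(u - 1)] / [2·(u - 1)] = -15(u − 3) / (2(u - 1)).
So |(3u + 12)/(u - 1) − (21/2)| = 15|u − 3| / (2·|u − 1|).
Require δ ≤ 1, so |u − 1| ≥ |2| − |u − 3| > 2 − 1 = 1.
Hence |(3u + 12)/(u - 1) − (21/2)| < 15|u − 3|/(2·1) = (15/2)|u − 3|, which is < ϵ once |u − 3| < (2/15)ϵ.
Take δ = min(1, (2/15)ϵ). Then 0 < |u − 3| < δ forces both bounds, so |(3u + 12)/(u - 1) − (21/2)| < ϵ.

δ = min(1, (2/15)ϵ)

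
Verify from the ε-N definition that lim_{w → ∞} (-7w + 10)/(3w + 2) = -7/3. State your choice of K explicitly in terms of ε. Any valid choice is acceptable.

Fix ε > 0. We seek K > 0 such that w > K implies |(-7w + 10)/(3w + 2) + 7/3| < ε.
(-7w + 10)/(3w + 2) + 7/3 = (3(-7w + 10) − (-7)(3w + 2)) / (3(3w + 2)) = 44/(3(3w + 2)).
For w > 0 we have 3w + 2 > 3w, so |(-7w + 10)/(3w + 2) + 7/3| = 44/(3(3w + 2)) < 44/(3·3w) = (44/9)/w.
Thus |(-7w + 10)/(3w + 2) + 7/3| < ε whenever w > (44/9)/ε.
Take K = (44/9)/ε. If w > K then |(-7w + 10)/(3w + 2) + 7/3| < (44/9)/w < ε.

K = (44/9)/ε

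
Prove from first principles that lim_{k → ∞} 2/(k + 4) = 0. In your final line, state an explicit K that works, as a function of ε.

Fix ε > 0. For k ≥ 1, |2/(k + 4) − 0| = 2/(k + 4) ≤ 2/k.
We need 2/k < ε, i.e. k > 2/ε.
Take K = 2/ε. If k > K then |2/(k + 4)| ≤ 2/k < ε.

K = 2/ε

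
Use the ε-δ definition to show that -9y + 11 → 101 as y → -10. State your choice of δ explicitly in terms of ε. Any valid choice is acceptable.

Let ε > 0 be given. We need δ > 0 so that 0 < |y + 10| < δ implies |(-9y + 11) − 101| < ε.
Since (-9y + 11) − 101 = -9(y + 10), we have |(-9y + 11) − 101| = 9|y + 10|.
Thus it suffices that |y + 10| < ε/9.
Choosing δ = ε/9 gives |(-9y + 11) − 101| = 9|y + 10| < ε whenever |y + 10| < δ.

δ = ε/9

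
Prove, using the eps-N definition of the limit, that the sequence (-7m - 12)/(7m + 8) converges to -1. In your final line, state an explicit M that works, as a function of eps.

M = (4/7)/eps

Let eps > 0 be given. For m ≥ 1, |(-7m - 12)/(7m + 8) + 1| = |-28|/(7(7m + 8)) = 28/(7(7m + 8)).
Since 7m + 8 ≥ 7m for m ≥ 1, this is ≤ 28/(7·7m) = (4/7)/m.
So |(-7m - 12)/(7m + 8) + 1| < eps whenever m > (4/7)/eps.
Take M = (4/7)/eps. If m > M then |(-7m - 12)/(7m + 8) + 1| ≤ (4/7)/m < eps.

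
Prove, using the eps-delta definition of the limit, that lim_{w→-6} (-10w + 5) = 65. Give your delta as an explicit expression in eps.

delta = eps/10

Let eps > 0. We need delta > 0 so that 0 < |w + 6| < delta implies |(-10w + 5) − 65| < eps.
Since (-10w + 5) − 65 = -10(w + 6), we have |(-10w + 5) − 65| = 10|w + 6|.
Thus it suffices that |w + 6| < eps/10.
Take delta = eps/10. If 0 < |w + 6| < delta then |(-10w + 5) − 65| = 10|w + 6| < 10·(eps/10) = eps.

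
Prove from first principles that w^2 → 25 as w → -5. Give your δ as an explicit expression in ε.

Let ε > 0 be given. We seek δ > 0 with 0 < |w + 5| < δ ⇒ |w^2 − 25| < ε.
Factor: w^2 − 25 = (w + 5)(w - 5), so |w^2 − 25| = |w + 5|·|w - 5|.
Restrict δ ≤ 2. Then |w + 5| < 2 gives |w| < 7, so by the triangle inequality |w - 5| ≤ 7 + 5 = 12.
Hence |w^2 − 25| ≤ 12|w + 5|, which is < ε once |w + 5| < ε/12.
Take δ = min(2, ε/12). If 0 < |w + 5| < δ then both bounds hold and |w^2 − 25| ≤ 12|w + 5| < 12·(ε/12) = ε.

δ = min(2, ε/12)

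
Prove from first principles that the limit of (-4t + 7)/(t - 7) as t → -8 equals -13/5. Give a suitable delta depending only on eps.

delta = min(15/2, (75/14)eps)

Suppose eps > 0. We want delta > 0 with 0 < |t + 8| < delta ⇒ |(-4t + 7)/(t - 7) + 13/5| < eps.
Combining over a common denominator, (-4t + 7)/(t - 7) + 13/5 = [(-4t + 7)·(-15) − 39·(t - 7)] / [(-15)·(t - 7)] = 21(t + 8) / ((-15)(t - 7)).
So |(-4t + 7)/(t - 7) + 13/5| = 21|t + 8| / (15·|t − 7|).
Require delta ≤ 15/2, so |t − 7| ≥ |-15| − |t + 8| > 15 − 15/2 = 15/2.
Hence |(-4t + 7)/(t - 7) + 13/5| < 21|t + 8|/(15·(15/2)) = (14/75)|t + 8|, which is < eps once |t + 8| < (75/14)eps.
Take delta = min(15/2, (75/14)eps). Then 0 < |t + 8| < delta forces both bounds, so |(-4t + 7)/(t - 7) + 13/5| < eps.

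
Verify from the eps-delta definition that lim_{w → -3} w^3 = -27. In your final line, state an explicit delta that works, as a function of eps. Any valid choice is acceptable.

delta = min(1, eps/37)

Let eps > 0 be given. We seek delta > 0 with 0 < |w + 3| < delta ⇒ |w^3 + 27| < eps.
Factor: w^3 + 27 = (w + 3)(w^2 - 3w + 9), so |w^3 + 27| = |w + 3|·|w^2 - 3w + 9|.
Impose delta ≤ 1 so that |w| < 4; then |w^2 - 3w + 9| ≤ 37.
Hence |w^3 + 27| ≤ 37|w + 3|, which is < eps once |w + 3| < eps/37.
Take delta = min(1, eps/37). If 0 < |w + 3| < delta then both bounds hold and |w^3 + 27| ≤ 37|w + 3| < 37·(eps/37) = eps.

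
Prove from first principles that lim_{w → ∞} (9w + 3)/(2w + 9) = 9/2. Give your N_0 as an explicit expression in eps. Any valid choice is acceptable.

N_0 = (75/4)/eps

Let eps > 0 be given. We seek N_0 > 0 such that w > N_0 implies |(9w + 3)/(2w + 9) − (9/2)| < eps.
(9w + 3)/(2w + 9) − (9/2) = (2(9w + 3) − 9(2w + 9)) / (2(2w + 9)) = -75/(2(2w + 9)).
For w > 0 we have 2w + 9 > 2w, so |(9w + 3)/(2w + 9) − (9/2)| = 75/(2(2w + 9)) < 75/(2·2w) = (75/4)/w.
Thus |(9w + 3)/(2w + 9) − (9/2)| < eps whenever w > (75/4)/eps.
Take N_0 = (75/4)/eps. If w > N_0 then |(9w + 3)/(2w + 9) − (9/2)| < (75/4)/w < eps.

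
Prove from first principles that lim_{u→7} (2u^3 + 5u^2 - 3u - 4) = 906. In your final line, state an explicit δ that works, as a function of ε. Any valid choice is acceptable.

δ = min(1, ε/410)

Fix ε > 0. We want δ > 0 such that 0 < |u − 7| < δ implies |(2u^3 + 5u^2 - 3u - 4) − 906| < ε.
(2u^3 + 5u^2 - 3u - 4) − 906 = 2u^3 + 5u^2 - 3u - 910 = (u − 7)(2u^2 + 19u + 130).
So |(2u^3 + 5u^2 - 3u - 4) − 906| = |u − 7|·|2u^2 + 19u + 130|.
Require δ ≤ 1. Then |u − 7| < 1 gives |u| < 8, and by the triangle inequality |2u^2 + 19u + 130| ≤ 2·8^2 + 19·8 + 130 = 410.
Hence |(2u^3 + 5u^2 - 3u - 4) − 906| ≤ 410|u − 7| < ε provided |u − 7| < ε/410.
Take δ = min(1, ε/410). Then 0 < |u − 7| < δ gives both |u − 7| < 1 and |u − 7| < ε/410, so |(2u^3 + 5u^2 - 3u - 4) − 906| < ε.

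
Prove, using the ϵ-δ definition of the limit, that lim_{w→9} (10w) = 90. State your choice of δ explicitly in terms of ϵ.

δ = ϵ/10

Let ϵ > 0 be given. We need δ > 0 so that 0 < |w − 9| < δ implies |(10w) − 90| < ϵ.
|(10w) − 90| = |10w - 90| = 10|w − 9|.
So 10|w − 9| < ϵ exactly when |w − 9| < ϵ/10.
Choosing δ = ϵ/10 gives |(10w) − 90| = 10|w − 9| < ϵ whenever |w − 9| < δ.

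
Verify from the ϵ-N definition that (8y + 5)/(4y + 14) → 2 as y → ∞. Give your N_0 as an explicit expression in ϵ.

N_0 = (23/4)/ϵ

Fix ϵ > 0. We seek N_0 > 0 such that y > N_0 implies |(8y + 5)/(4y + 14) − 2| < ϵ.
(8y + 5)/(4y + 14) − 2 = (4(8y + 5) − 8(4y + 14)) / (4(4y + 14)) = -92/(4(4y + 14)).
For y > 0 we have 4y + 14 > 4y, so |(8y + 5)/(4y + 14) − 2| = 92/(4(4y + 14)) < 92/(4·4y) = (23/4)/y.
Thus |(8y + 5)/(4y + 14) − 2| < ϵ whenever y > (23/4)/ϵ.
Take N_0 = (23/4)/ϵ. If y > N_0 then |(8y + 5)/(4y + 14) − 2| < (23/4)/y < ϵ.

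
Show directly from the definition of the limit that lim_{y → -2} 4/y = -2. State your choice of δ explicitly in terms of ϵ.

Let ϵ > 0. We seek δ > 0 such that 0 < |y + 2| < δ implies |4/y + 2| < ϵ.
|4/y + 2| = 4·|-2 − y|/(2·|y|) = 4|y + 2|/(2|y|).
Restrict δ ≤ 1. Then |y + 2| < 1 gives |y| > 1, so 2|y| > 2.
Then |4/y + 2| < 4|y + 2|/2, which is < ϵ when |y + 2| < (1/2)ϵ.
Take δ = min(1, (1/2)ϵ). Then 0 < |y + 2| < δ gives both |y + 2| < 1 and |y + 2| < (1/2)ϵ, so |4/y + 2| < ϵ.

δ = min(1, (1/2)ϵ)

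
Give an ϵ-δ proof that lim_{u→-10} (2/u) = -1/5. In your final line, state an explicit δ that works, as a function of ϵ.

Suppose ϵ > 0. We seek δ > 0 such that 0 < |u + 10| < δ implies |2/u + 1/5| < ϵ.
|2/u + 1/5| = 2·|-10 − u|/(10·|u|) = 2|u + 10|/(10|u|).
Require δ ≤ 5 so that |u| > 10 − 5 = 5, hence 10|u| > 50.
Then |2/u + 1/5| < 2|u + 10|/50, which is < ϵ when |u + 10| < 25ϵ.
Take δ = min(5, 25ϵ). Then 0 < |u + 10| < δ gives both |u + 10| < 5 and |u + 10| < 25ϵ, so |2/u + 1/5| < ϵ.

δ = min(5, 25ϵ)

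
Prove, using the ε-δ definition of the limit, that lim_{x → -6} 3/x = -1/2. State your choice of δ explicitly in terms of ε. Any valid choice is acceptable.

δ = min(3, 6ε)

Fix ε > 0. We seek δ > 0 such that 0 < |x + 6| < δ implies |3/x + 1/2| < ε.
|3/x + 1/2| = 3·|-6 − x|/(6·|x|) = 3|x + 6|/(6|x|).
Restrict δ ≤ 3. Then |x + 6| < 3 gives |x| > 3, so 6|x| > 18.
Then |3/x + 1/2| < 3|x + 6|/18, which is < ε when |x + 6| < 6ε.
Take δ = min(3, 6ε). Then 0 < |x + 6| < δ gives both |x + 6| < 3 and |x + 6| < 6ε, so |3/x + 1/2| < ε.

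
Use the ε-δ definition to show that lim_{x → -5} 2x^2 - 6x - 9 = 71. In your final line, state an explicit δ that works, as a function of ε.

δ = min(1, ε/28)

Let ε > 0 be given. We want δ > 0 such that 0 < |x + 5| < δ implies |(2x^2 - 6x - 9) − 71| < ε.
(2x^2 - 6x - 9) − 71 = 2x^2 - 6x - 80 = (x + 5)(2x - 16).
So |(2x^2 - 6x - 9) − 71| = |x + 5|·|2x - 16|.
Require δ ≤ 1. Then |x + 5| < 1 gives |x| < 6, and by the triangle inequality |2x - 16| ≤ 2·6 + 16 = 28.
Hence |(2x^2 - 6x - 9) − 71| ≤ 28|x + 5| < ε provided |x + 5| < ε/28.
Choosing δ = min(1, ε/28) ensures both conditions, hence |(2x^2 - 6x - 9) − 71| < ε.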